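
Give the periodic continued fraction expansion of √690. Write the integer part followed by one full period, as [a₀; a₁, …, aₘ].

[26; 3, 1, 2, 1, 3, 52]

a₀ = ⌊√690⌋ = 26.
With m₀=0, d₀=1 and mₖ₊₁ = dₖaₖ − mₖ, dₖ₊₁ = (n − mₖ₊₁²)/dₖ, aₖ₊₁ = ⌊(a₀+mₖ₊₁)/dₖ₊₁⌋:
  k=1: m=26, d=14, a=3
  k=2: m=16, d=31, a=1
  k=3: m=15, d=15, a=2
  k=4: m=15, d=31, a=1
  k=5: m=16, d=14, a=3
  k=6: m=26, d=1, a=52
d=1 and a=2a₀=52 at k=6, so the next step gives (m, d) = (26, 14) again — its k=1 value — and the period has length 6.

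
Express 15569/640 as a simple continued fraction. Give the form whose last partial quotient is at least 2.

[24; 3, 16, 13]

15569 = 24·640 + 209
640 = 3·209 + 13
209 = 16·13 + 1
13 = 13·1 + 0  (stop)
So 15569/640 = [24; 3, 16, 13].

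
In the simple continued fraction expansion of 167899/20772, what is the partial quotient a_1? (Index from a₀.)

12

167899 = 8·20772 + 1723   →  a_0 = 8
20772 = 12·1723 + 96   →  a_1 = 12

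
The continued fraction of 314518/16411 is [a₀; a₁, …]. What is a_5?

314518 = 19·16411 + 2709   →  a_0 = 19
16411 = 6·2709 + 157   →  a_1 = 6
2709 = 17·157 + 40   →  a_2 = 17
157 = 3·40 + 37   →  a_3 = 3
40 = 1·37 + 3   →  a_4 = 1
37 = 12·3 + 1   →  a_5 = 12

12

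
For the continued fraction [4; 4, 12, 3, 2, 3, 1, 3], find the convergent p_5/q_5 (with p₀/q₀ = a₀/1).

Using pₖ = aₖpₖ₋₁ + pₖ₋₂, qₖ = aₖqₖ₋₁ + qₖ₋₂ (with p₋₁=1, p₋₂=0, q₋₁=0, q₋₂=1):
  k=0: a=4, p=4, q=1
  k=1: a=4, p=17, q=4
  k=2: a=12, p=208, q=49
  k=3: a=3, p=641, q=151
  k=4: a=2, p=1490, q=351
  k=5: a=3, p=5111, q=1204

5111/1204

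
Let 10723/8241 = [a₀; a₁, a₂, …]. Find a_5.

9

10723 = 1·8241 + 2482   →  a_0 = 1
8241 = 3·2482 + 795   →  a_1 = 3
2482 = 3·795 + 97   →  a_2 = 3
795 = 8·97 + 19   →  a_3 = 8
97 = 5·19 + 2   →  a_4 = 5
19 = 9·2 + 1   →  a_5 = 9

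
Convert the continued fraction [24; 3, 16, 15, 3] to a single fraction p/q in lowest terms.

55051/2263

Fold from the inside: start with 3/1.
  15 + 1/3 = 46/3
  16 + 3/46 = 739/46
  3 + 46/739 = 2263/739
  24 + 739/2263 = 55051/2263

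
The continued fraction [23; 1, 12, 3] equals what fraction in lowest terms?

957/40

Fold from the inside: start with 3/1.
  12 + 1/3 = 37/3
  1 + 3/37 = 40/37
  23 + 37/40 = 957/40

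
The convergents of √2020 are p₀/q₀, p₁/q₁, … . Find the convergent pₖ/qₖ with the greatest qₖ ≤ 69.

809/18

√2020 = [44; 1, 16, 1, 88, …] (period length 4).
Convergents:
  p_0/q_0 = 44/1
  p_1/q_1 = 45/1
  p_2/q_2 = 764/17
  p_3/q_3 = 809/18
  p_4/q_4 = 71956/1601
q_3 = 18 ≤ 69 < 1601 = q_4, so the answer is 809/18.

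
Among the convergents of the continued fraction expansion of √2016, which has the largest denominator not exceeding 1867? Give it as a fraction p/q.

√2016 = [44; 1, 8, 1, 88, …] (period length 4).
Convergents:
  p_0/q_0 = 44/1
  p_1/q_1 = 45/1
  p_2/q_2 = 404/9
  p_3/q_3 = 449/10
  p_4/q_4 = 39916/889
  p_5/q_5 = 40365/899
  p_6/q_6 = 362836/8081
q_5 = 899 ≤ 1867 < 8081 = q_6, so the answer is 40365/899.

40365/899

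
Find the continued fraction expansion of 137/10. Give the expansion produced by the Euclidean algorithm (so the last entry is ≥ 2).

137 = 13*10 + 7
10 = 1*7 + 3
7 = 2*3 + 1
3 = 3*1 + 0  (stop)
So 137/10 = [13; 1, 2, 3].

[13; 1, 2, 3]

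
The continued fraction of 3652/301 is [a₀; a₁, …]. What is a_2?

3652 = 12·301 + 40   →  a_0 = 12
301 = 7·40 + 21   →  a_1 = 7
40 = 1·21 + 19   →  a_2 = 1

1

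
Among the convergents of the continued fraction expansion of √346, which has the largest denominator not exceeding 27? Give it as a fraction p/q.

√346 = [18; 1, 1, 1, 1, 36, …] (period length 5).
Convergents:
  p_0/q_0 = 18/1
  p_1/q_1 = 19/1
  p_2/q_2 = 37/2
  p_3/q_3 = 56/3
  p_4/q_4 = 93/5
  p_5/q_5 = 3404/183
q_4 = 5 ≤ 27 < 183 = q_5, so the answer is 93/5.

93/5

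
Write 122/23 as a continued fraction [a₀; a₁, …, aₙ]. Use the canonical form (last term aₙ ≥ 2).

122 = 5×23 + 7
23 = 3×7 + 2
7 = 3×2 + 1
2 = 2×1 + 0  (stop)
So 122/23 = [5; 3, 3, 2].

[5; 3, 3, 2]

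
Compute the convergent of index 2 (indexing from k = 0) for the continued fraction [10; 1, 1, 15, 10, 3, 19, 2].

21/2

Using pₖ = aₖpₖ₋₁ + pₖ₋₂, qₖ = aₖqₖ₋₁ + qₖ₋₂ (with p₋₁=1, p₋₂=0, q₋₁=0, q₋₂=1):
  k=0: a=10, p=10, q=1
  k=1: a=1, p=11, q=1
  k=2: a=1, p=21, q=2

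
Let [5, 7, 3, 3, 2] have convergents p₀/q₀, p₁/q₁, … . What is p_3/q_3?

Using pₖ = aₖpₖ₋₁ + pₖ₋₂, qₖ = aₖqₖ₋₁ + qₖ₋₂ (with p₋₁=1, p₋₂=0, q₋₁=0, q₋₂=1):
  k=0: a=5, p=5, q=1
  k=1: a=7, p=36, q=7
  k=2: a=3, p=113, q=22
  k=3: a=3, p=375, q=73

375/73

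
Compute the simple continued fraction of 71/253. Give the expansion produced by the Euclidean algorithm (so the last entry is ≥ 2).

[0; 3, 1, 1, 3, 2, 4]

71 = 0*253 + 71
253 = 3*71 + 40
71 = 1*40 + 31
40 = 1*31 + 9
31 = 3*9 + 4
9 = 2*4 + 1
4 = 4*1 + 0  (stop)
So 71/253 = [0; 3, 1, 1, 3, 2, 4].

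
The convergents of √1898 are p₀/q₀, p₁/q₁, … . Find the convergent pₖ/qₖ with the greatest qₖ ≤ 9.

√1898 = [43; 1, 1, 3, 3, 1, 1, 86, …] (period length 7).
Convergents:
  p_0/q_0 = 43/1
  p_1/q_1 = 44/1
  p_2/q_2 = 87/2
  p_3/q_3 = 305/7
  p_4/q_4 = 1002/23
q_3 = 7 ≤ 9 < 23 = q_4, so the answer is 305/7.

305/7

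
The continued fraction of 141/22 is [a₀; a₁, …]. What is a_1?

2

141 = 6·22 + 9   →  a_0 = 6
22 = 2·9 + 4   →  a_1 = 2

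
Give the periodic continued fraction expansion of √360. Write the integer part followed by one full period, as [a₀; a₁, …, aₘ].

[18; 1, 36]

a₀ = ⌊√360⌋ = 18.
With m₀=0, d₀=1 and mₖ₊₁ = dₖaₖ − mₖ, dₖ₊₁ = (n − mₖ₊₁²)/dₖ, aₖ₊₁ = ⌊(a₀+mₖ₊₁)/dₖ₊₁⌋:
  k=1: m=18, d=36, a=1
  k=2: m=18, d=1, a=36
d=1 and a=2a₀=36 at k=2, so the next step gives (m, d) = (18, 36) again — its k=1 value — and the period has length 2.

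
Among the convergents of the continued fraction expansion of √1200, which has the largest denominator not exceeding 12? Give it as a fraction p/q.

√1200 = [34; 1, 1, 1, 3, 1, 1, 1, 68, …] (period length 8).
Convergents:
  p_0/q_0 = 34/1
  p_1/q_1 = 35/1
  p_2/q_2 = 69/2
  p_3/q_3 = 104/3
  p_4/q_4 = 381/11
  p_5/q_5 = 485/14
q_4 = 11 ≤ 12 < 14 = q_5, so the answer is 381/11.

381/11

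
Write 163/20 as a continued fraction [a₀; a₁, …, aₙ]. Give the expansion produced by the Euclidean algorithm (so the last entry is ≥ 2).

163 = 8×20 + 3
20 = 6×3 + 2
3 = 1×2 + 1
2 = 2×1 + 0  (stop)
So 163/20 = [8; 6, 1, 2].

[8; 6, 1, 2]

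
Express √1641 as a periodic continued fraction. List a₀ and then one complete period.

[40; 1, 1, 26, 1, 1, 80]

a₀ = ⌊√1641⌋ = 40.
With m₀=0, d₀=1 and mₖ₊₁ = dₖaₖ − mₖ, dₖ₊₁ = (n − mₖ₊₁²)/dₖ, aₖ₊₁ = ⌊(a₀+mₖ₊₁)/dₖ₊₁⌋:
  k=1: m=40, d=41, a=1
  k=2: m=1, d=40, a=1
  k=3: m=39, d=3, a=26
  k=4: m=39, d=40, a=1
  k=5: m=1, d=41, a=1
  k=6: m=40, d=1, a=80
d=1 and a=2a₀=80 at k=6, so the next step gives (m, d) = (40, 41) again — its k=1 value — and the period has length 6.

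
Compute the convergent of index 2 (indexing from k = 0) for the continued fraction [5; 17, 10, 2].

Using pₖ = aₖpₖ₋₁ + pₖ₋₂, qₖ = aₖqₖ₋₁ + qₖ₋₂ (with p₋₁=1, p₋₂=0, q₋₁=0, q₋₂=1):
  k=0: a=5, p=5, q=1
  k=1: a=17, p=86, q=17
  k=2: a=10, p=865, q=171

865/171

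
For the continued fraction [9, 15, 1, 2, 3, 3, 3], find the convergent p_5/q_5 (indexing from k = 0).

4695/518

Using pₖ = aₖpₖ₋₁ + pₖ₋₂, qₖ = aₖqₖ₋₁ + qₖ₋₂ (with p₋₁=1, p₋₂=0, q₋₁=0, q₋₂=1):
  k=0: a=9, p=9, q=1
  k=1: a=15, p=136, q=15
  k=2: a=1, p=145, q=16
  k=3: a=2, p=426, q=47
  k=4: a=3, p=1423, q=157
  k=5: a=3, p=4695, q=518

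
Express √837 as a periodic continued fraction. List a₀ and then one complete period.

[28; 1, 13, 2, 13, 1, 56]

a₀ = ⌊√837⌋ = 28.
With m₀=0, d₀=1 and mₖ₊₁ = dₖaₖ − mₖ, dₖ₊₁ = (n − mₖ₊₁²)/dₖ, aₖ₊₁ = ⌊(a₀+mₖ₊₁)/dₖ₊₁⌋:
  k=1: m=28, d=53, a=1
  k=2: m=25, d=4, a=13
  k=3: m=27, d=27, a=2
  k=4: m=27, d=4, a=13
  k=5: m=25, d=53, a=1
  k=6: m=28, d=1, a=56
d=1 and a=2a₀=56 at k=6, so the next step gives (m, d) = (28, 53) again — its k=1 value — and the period has length 6.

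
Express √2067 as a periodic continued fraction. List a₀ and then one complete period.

[45; 2, 6, 2, 90]

a₀ = ⌊√2067⌋ = 45.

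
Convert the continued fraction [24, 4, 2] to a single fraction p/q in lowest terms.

Using pₖ = aₖpₖ₋₁ + pₖ₋₂ and qₖ = aₖqₖ₋₁ + qₖ₋₂:
  k=0: a=24, p=24, q=1
  k=1: a=4, p=97, q=4
  k=2: a=2, p=218, q=9

218/9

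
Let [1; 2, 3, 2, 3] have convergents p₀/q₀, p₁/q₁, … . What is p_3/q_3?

23/16

Using pₖ = aₖpₖ₋₁ + pₖ₋₂, qₖ = aₖqₖ₋₁ + qₖ₋₂ (with p₋₁=1, p₋₂=0, q₋₁=0, q₋₂=1):
  k=0: a=1, p=1, q=1
  k=1: a=2, p=3, q=2
  k=2: a=3, p=10, q=7
  k=3: a=2, p=23, q=16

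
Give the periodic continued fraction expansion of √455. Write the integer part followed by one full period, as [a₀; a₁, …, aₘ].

a₀ = ⌊√455⌋ = 21.
With m₀=0, d₀=1 and mₖ₊₁ = dₖaₖ − mₖ, dₖ₊₁ = (n − mₖ₊₁²)/dₖ, aₖ₊₁ = ⌊(a₀+mₖ₊₁)/dₖ₊₁⌋:
  k=1: m=21, d=14, a=3
  k=2: m=21, d=1, a=42
d=1 and a=2a₀=42 at k=2, so the next step gives (m, d) = (21, 14) again — its k=1 value — and the period has length 2.

[21; 3, 42]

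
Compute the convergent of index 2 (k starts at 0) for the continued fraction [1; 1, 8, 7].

17/9

Using pₖ = aₖpₖ₋₁ + pₖ₋₂, qₖ = aₖqₖ₋₁ + qₖ₋₂ (with p₋₁=1, p₋₂=0, q₋₁=0, q₋₂=1):
  k=0: a=1, p=1, q=1
  k=1: a=1, p=2, q=1
  k=2: a=8, p=17, q=9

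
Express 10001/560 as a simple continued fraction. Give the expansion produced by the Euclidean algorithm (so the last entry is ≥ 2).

10001 = 17×560 + 481
560 = 1×481 + 79
481 = 6×79 + 7
79 = 11×7 + 2
7 = 3×2 + 1
2 = 2×1 + 0  (stop)
So 10001/560 = [17; 1, 6, 11, 3, 2].

[17; 1, 6, 11, 3, 2]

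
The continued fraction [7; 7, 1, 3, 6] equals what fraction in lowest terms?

1383/194

Fold from the inside: start with 6/1.
  3 + 1/6 = 19/6
  1 + 6/19 = 25/19
  7 + 19/25 = 194/25
  7 + 25/194 = 1383/194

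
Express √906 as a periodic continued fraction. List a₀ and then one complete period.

[30; 10, 60]

a₀ = ⌊√906⌋ = 30.
With m₀=0, d₀=1 and mₖ₊₁ = dₖaₖ − mₖ, dₖ₊₁ = (n − mₖ₊₁²)/dₖ, aₖ₊₁ = ⌊(a₀+mₖ₊₁)/dₖ₊₁⌋:
  k=1: m=30, d=6, a=10
  k=2: m=30, d=1, a=60
d=1 and a=2a₀=60 at k=2, so the next step gives (m, d) = (30, 6) again — its k=1 value — and the period has length 2.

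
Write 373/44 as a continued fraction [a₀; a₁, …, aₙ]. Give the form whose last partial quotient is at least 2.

[8; 2, 10, 2]

373 = 8·44 + 21
44 = 2·21 + 2
21 = 10·2 + 1
2 = 2·1 + 0  (stop)
So 373/44 = [8; 2, 10, 2].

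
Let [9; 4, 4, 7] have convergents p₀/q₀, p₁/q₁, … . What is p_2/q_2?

Using pₖ = aₖpₖ₋₁ + pₖ₋₂, qₖ = aₖqₖ₋₁ + qₖ₋₂ (with p₋₁=1, p₋₂=0, q₋₁=0, q₋₂=1):
  k=0: a=9, p=9, q=1
  k=1: a=4, p=37, q=4
  k=2: a=4, p=157, q=17

157/17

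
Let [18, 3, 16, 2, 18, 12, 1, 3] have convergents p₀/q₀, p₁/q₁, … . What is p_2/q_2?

898/49

Using pₖ = aₖpₖ₋₁ + pₖ₋₂, qₖ = aₖqₖ₋₁ + qₖ₋₂ (with p₋₁=1, p₋₂=0, q₋₁=0, q₋₂=1):
  k=0: a=18, p=18, q=1
  k=1: a=3, p=55, q=3
  k=2: a=16, p=898, q=49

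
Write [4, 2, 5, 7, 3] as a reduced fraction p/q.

1105/248

Using pₖ = aₖpₖ₋₁ + pₖ₋₂ and qₖ = aₖqₖ₋₁ + qₖ₋₂:
  k=0: a=4, p=4, q=1
  k=1: a=2, p=9, q=2
  k=2: a=5, p=49, q=11
  k=3: a=7, p=352, q=79
  k=4: a=3, p=1105, q=248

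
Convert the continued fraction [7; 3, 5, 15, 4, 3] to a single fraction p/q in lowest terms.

23452/3207

Using pₖ = aₖpₖ₋₁ + pₖ₋₂ and qₖ = aₖqₖ₋₁ + qₖ₋₂:
  k=0: a=7, p=7, q=1
  k=1: a=3, p=22, q=3
  k=2: a=5, p=117, q=16
  k=3: a=15, p=1777, q=243
  k=4: a=4, p=7225, q=988
  k=5: a=3, p=23452, q=3207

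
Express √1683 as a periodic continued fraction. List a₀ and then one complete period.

a₀ = ⌊√1683⌋ = 41.
With m₀=0, d₀=1 and mₖ₊₁ = dₖaₖ − mₖ, dₖ₊₁ = (n − mₖ₊₁²)/dₖ, aₖ₊₁ = ⌊(a₀+mₖ₊₁)/dₖ₊₁⌋:
  k=1: m=41, d=2, a=41
  k=2: m=41, d=1, a=82
d=1 and a=2a₀=82 at k=2, so the next step gives (m, d) = (41, 2) again — its k=1 value — and the period has length 2.

[41; 41, 82]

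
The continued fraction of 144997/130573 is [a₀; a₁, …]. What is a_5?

144997 = 1·130573 + 14424   →  a_0 = 1
130573 = 9·14424 + 757   →  a_1 = 9
14424 = 19·757 + 41   →  a_2 = 19
757 = 18·41 + 19   →  a_3 = 18
41 = 2·19 + 3   →  a_4 = 2
19 = 6·3 + 1   →  a_5 = 6

6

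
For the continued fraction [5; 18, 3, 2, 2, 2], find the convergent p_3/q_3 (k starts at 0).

Using pₖ = aₖpₖ₋₁ + pₖ₋₂, qₖ = aₖqₖ₋₁ + qₖ₋₂ (with p₋₁=1, p₋₂=0, q₋₁=0, q₋₂=1):
  k=0: a=5, p=5, q=1
  k=1: a=18, p=91, q=18
  k=2: a=3, p=278, q=55
  k=3: a=2, p=647, q=128

647/128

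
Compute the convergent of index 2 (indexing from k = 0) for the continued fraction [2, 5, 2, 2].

Using pₖ = aₖpₖ₋₁ + pₖ₋₂, qₖ = aₖqₖ₋₁ + qₖ₋₂ (with p₋₁=1, p₋₂=0, q₋₁=0, q₋₂=1):
  k=0: a=2, p=2, q=1
  k=1: a=5, p=11, q=5
  k=2: a=2, p=24, q=11

24/11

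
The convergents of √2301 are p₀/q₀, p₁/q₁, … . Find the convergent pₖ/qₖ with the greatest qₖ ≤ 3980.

147312/3071

√2301 = [47; 1, 30, 1, 94, …] (period length 4).
Convergents:
  p_0/q_0 = 47/1
  p_1/q_1 = 48/1
  p_2/q_2 = 1487/31
  p_3/q_3 = 1535/32
  p_4/q_4 = 145777/3039
  p_5/q_5 = 147312/3071
  p_6/q_6 = 4565137/95169
q_5 = 3071 ≤ 3980 < 95169 = q_6, so the answer is 147312/3071.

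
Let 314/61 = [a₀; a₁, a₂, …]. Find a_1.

6

314 = 5·61 + 9   →  a_0 = 5
61 = 6·9 + 7   →  a_1 = 6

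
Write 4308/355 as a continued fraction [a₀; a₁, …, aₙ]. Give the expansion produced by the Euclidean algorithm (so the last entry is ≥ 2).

[12; 7, 2, 1, 1, 9]

4308 = 12·355 + 48
355 = 7·48 + 19
48 = 2·19 + 10
19 = 1·10 + 9
10 = 1·9 + 1
9 = 9·1 + 0  (stop)
So 4308/355 = [12; 7, 2, 1, 1, 9].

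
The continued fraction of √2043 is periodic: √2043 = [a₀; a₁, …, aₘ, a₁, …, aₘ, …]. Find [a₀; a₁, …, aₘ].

[45; 5, 90]

a₀ = ⌊√2043⌋ = 45.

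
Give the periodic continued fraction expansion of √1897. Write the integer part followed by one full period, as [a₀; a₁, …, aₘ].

[43; 1, 1, 4, 12, 4, 1, 1, 86]

a₀ = ⌊√1897⌋ = 43.
With m₀=0, d₀=1 and mₖ₊₁ = dₖaₖ − mₖ, dₖ₊₁ = (n − mₖ₊₁²)/dₖ, aₖ₊₁ = ⌊(a₀+mₖ₊₁)/dₖ₊₁⌋:
  k=1: m=43, d=48, a=1
  k=2: m=5, d=39, a=1
  k=3: m=34, d=19, a=4
  k=4: m=42, d=7, a=12
  k=5: m=42, d=19, a=4
  k=6: m=34, d=39, a=1
  k=7: m=5, d=48, a=1
  k=8: m=43, d=1, a=86
d=1 and a=2a₀=86 at k=8, so the next step gives (m, d) = (43, 48) again — its k=1 value — and the period has length 8.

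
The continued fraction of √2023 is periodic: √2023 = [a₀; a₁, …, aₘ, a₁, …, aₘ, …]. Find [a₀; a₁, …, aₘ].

a₀ = ⌊√2023⌋ = 44.
With m₀=0, d₀=1 and mₖ₊₁ = dₖaₖ − mₖ, dₖ₊₁ = (n − mₖ₊₁²)/dₖ, aₖ₊₁ = ⌊(a₀+mₖ₊₁)/dₖ₊₁⌋:
  k=1: m=44, d=87, a=1
  k=2: m=43, d=2, a=43
  k=3: m=43, d=87, a=1
  k=4: m=44, d=1, a=88
d=1 and a=2a₀=88 at k=4, so the next step gives (m, d) = (44, 87) again — its k=1 value — and the period has length 4.

[44; 1, 43, 1, 88]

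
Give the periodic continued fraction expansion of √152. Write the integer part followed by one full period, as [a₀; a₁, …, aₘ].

[12; 3, 24]

a₀ = ⌊√152⌋ = 12.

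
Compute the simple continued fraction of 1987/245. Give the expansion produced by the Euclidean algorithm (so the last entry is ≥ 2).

1987 = 8·245 + 27
245 = 9·27 + 2
27 = 13·2 + 1
2 = 2·1 + 0  (stop)
So 1987/245 = [8; 9, 13, 2].

[8; 9, 13, 2]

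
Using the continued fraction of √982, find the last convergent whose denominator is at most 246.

√982 = [31; 2, 1, 30, 1, 2, 62, …] (period length 6).
Convergents:
  p_0/q_0 = 31/1
  p_1/q_1 = 63/2
  p_2/q_2 = 94/3
  p_3/q_3 = 2883/92
  p_4/q_4 = 2977/95
  p_5/q_5 = 8837/282
q_4 = 95 ≤ 246 < 282 = q_5, so the answer is 2977/95.

2977/95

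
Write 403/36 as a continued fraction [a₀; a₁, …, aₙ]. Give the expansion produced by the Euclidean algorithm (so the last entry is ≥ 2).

[11; 5, 7]

403 = 11·36 + 7
36 = 5·7 + 1
7 = 7·1 + 0  (stop)
So 403/36 = [11; 5, 7].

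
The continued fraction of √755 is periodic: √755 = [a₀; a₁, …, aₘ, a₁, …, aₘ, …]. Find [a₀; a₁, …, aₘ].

[27; 2, 10, 2, 54]

a₀ = ⌊√755⌋ = 27.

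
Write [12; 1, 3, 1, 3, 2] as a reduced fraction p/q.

Fold from the inside: start with 2/1.
  3 + 1/2 = 7/2
  1 + 2/7 = 9/7
  3 + 7/9 = 34/9
  1 + 9/34 = 43/34
  12 + 34/43 = 550/43

550/43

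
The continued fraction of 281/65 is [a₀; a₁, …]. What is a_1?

281 = 4·65 + 21   →  a_0 = 4
65 = 3·21 + 2   →  a_1 = 3

3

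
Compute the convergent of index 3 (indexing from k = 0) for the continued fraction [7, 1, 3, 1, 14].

Using pₖ = aₖpₖ₋₁ + pₖ₋₂, qₖ = aₖqₖ₋₁ + qₖ₋₂ (with p₋₁=1, p₋₂=0, q₋₁=0, q₋₂=1):
  k=0: a=7, p=7, q=1
  k=1: a=1, p=8, q=1
  k=2: a=3, p=31, q=4
  k=3: a=1, p=39, q=5

39/5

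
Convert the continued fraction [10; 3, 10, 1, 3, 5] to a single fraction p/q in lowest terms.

7216/699

Using pₖ = aₖpₖ₋₁ + pₖ₋₂ and qₖ = aₖqₖ₋₁ + qₖ₋₂:
  k=0: a=10, p=10, q=1
  k=1: a=3, p=31, q=3
  k=2: a=10, p=320, q=31
  k=3: a=1, p=351, q=34
  k=4: a=3, p=1373, q=133
  k=5: a=5, p=7216, q=699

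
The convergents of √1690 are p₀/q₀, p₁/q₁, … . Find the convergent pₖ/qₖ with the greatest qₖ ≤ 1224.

27379/666

√1690 = [41; 9, 8, 9, 82, …] (period length 4).
Convergents:
  p_0/q_0 = 41/1
  p_1/q_1 = 370/9
  p_2/q_2 = 3001/73
  p_3/q_3 = 27379/666
  p_4/q_4 = 2248079/54685
q_3 = 666 ≤ 1224 < 54685 = q_4, so the answer is 27379/666.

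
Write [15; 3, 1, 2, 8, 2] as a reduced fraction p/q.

Fold from the inside: start with 2/1.
  8 + 1/2 = 17/2
  2 + 2/17 = 36/17
  1 + 17/36 = 53/36
  3 + 36/53 = 195/53
  15 + 53/195 = 2978/195

2978/195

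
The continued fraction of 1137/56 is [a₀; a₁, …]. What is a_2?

3

1137 = 20·56 + 17   →  a_0 = 20
56 = 3·17 + 5   →  a_1 = 3
17 = 3·5 + 2   →  a_2 = 3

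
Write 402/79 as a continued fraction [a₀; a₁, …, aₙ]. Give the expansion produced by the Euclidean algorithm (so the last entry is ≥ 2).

402 = 5*79 + 7
79 = 11*7 + 2
7 = 3*2 + 1
2 = 2*1 + 0  (stop)
So 402/79 = [5; 11, 3, 2].

[5; 11, 3, 2]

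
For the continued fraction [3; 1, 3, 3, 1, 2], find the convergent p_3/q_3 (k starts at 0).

Using pₖ = aₖpₖ₋₁ + pₖ₋₂, qₖ = aₖqₖ₋₁ + qₖ₋₂ (with p₋₁=1, p₋₂=0, q₋₁=0, q₋₂=1):
  k=0: a=3, p=3, q=1
  k=1: a=1, p=4, q=1
  k=2: a=3, p=15, q=4
  k=3: a=3, p=49, q=13

49/13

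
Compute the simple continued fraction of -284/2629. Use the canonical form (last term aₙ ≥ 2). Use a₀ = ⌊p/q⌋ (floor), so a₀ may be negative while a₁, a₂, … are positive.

-284 = -1·2629 + 2345
2629 = 1·2345 + 284
2345 = 8·284 + 73
284 = 3·73 + 65
73 = 1·65 + 8
65 = 8·8 + 1
8 = 8·1 + 0  (stop)
So -284/2629 = [-1; 1, 8, 3, 1, 8, 8].

[-1; 1, 8, 3, 1, 8, 8]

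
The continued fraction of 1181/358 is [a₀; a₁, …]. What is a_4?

8

1181 = 3·358 + 107   →  a_0 = 3
358 = 3·107 + 37   →  a_1 = 3
107 = 2·37 + 33   →  a_2 = 2
37 = 1·33 + 4   →  a_3 = 1
33 = 8·4 + 1   →  a_4 = 8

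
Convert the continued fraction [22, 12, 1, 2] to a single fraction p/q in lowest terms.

839/38

Using pₖ = aₖpₖ₋₁ + pₖ₋₂ and qₖ = aₖqₖ₋₁ + qₖ₋₂:
  k=0: a=22, p=22, q=1
  k=1: a=12, p=265, q=12
  k=2: a=1, p=287, q=13
  k=3: a=2, p=839, q=38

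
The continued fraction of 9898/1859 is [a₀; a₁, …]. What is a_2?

9898 = 5·1859 + 603   →  a_0 = 5
1859 = 3·603 + 50   →  a_1 = 3
603 = 12·50 + 3   →  a_2 = 12

12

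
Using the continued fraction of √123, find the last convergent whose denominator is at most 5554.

29767/2684

√123 = [11; 11, 22, …] (period length 2).
Convergents:
  p_0/q_0 = 11/1
  p_1/q_1 = 122/11
  p_2/q_2 = 2695/243
  p_3/q_3 = 29767/2684
  p_4/q_4 = 657569/59291
q_3 = 2684 ≤ 5554 < 59291 = q_4, so the answer is 29767/2684.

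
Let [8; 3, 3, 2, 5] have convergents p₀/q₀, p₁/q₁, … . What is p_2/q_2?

Using pₖ = aₖpₖ₋₁ + pₖ₋₂, qₖ = aₖqₖ₋₁ + qₖ₋₂ (with p₋₁=1, p₋₂=0, q₋₁=0, q₋₂=1):
  k=0: a=8, p=8, q=1
  k=1: a=3, p=25, q=3
  k=2: a=3, p=83, q=10

83/10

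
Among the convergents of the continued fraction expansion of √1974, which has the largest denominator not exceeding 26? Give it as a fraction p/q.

√1974 = [44; 2, 3, 17, 2, 17, 3, 2, 88, …] (period length 8).
Convergents:
  p_0/q_0 = 44/1
  p_1/q_1 = 89/2
  p_2/q_2 = 311/7
  p_3/q_3 = 5376/121
q_2 = 7 ≤ 26 < 121 = q_3, so the answer is 311/7.

311/7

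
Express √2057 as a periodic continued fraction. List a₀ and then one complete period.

a₀ = ⌊√2057⌋ = 45.
With m₀=0, d₀=1 and mₖ₊₁ = dₖaₖ − mₖ, dₖ₊₁ = (n − mₖ₊₁²)/dₖ, aₖ₊₁ = ⌊(a₀+mₖ₊₁)/dₖ₊₁⌋:
  k=1: m=45, d=32, a=2
  k=2: m=19, d=53, a=1
  k=3: m=34, d=17, a=4
  k=4: m=34, d=53, a=1
  k=5: m=19, d=32, a=2
  k=6: m=45, d=1, a=90
d=1 and a=2a₀=90 at k=6, so the next step gives (m, d) = (45, 32) again — its k=1 value — and the period has length 6.

[45; 2, 1, 4, 1, 2, 90]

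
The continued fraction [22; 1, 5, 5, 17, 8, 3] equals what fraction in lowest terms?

306449/13418

Using pₖ = aₖpₖ₋₁ + pₖ₋₂ and qₖ = aₖqₖ₋₁ + qₖ₋₂:
  k=0: a=22, p=22, q=1
  k=1: a=1, p=23, q=1
  k=2: a=5, p=137, q=6
  k=3: a=5, p=708, q=31
  k=4: a=17, p=12173, q=533
  k=5: a=8, p=98092, q=4295
  k=6: a=3, p=306449, q=13418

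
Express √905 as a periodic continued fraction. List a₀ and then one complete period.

a₀ = ⌊√905⌋ = 30.
With m₀=0, d₀=1 and mₖ₊₁ = dₖaₖ − mₖ, dₖ₊₁ = (n − mₖ₊₁²)/dₖ, aₖ₊₁ = ⌊(a₀+mₖ₊₁)/dₖ₊₁⌋:
  k=1: m=30, d=5, a=12
  k=2: m=30, d=1, a=60
d=1 and a=2a₀=60 at k=2, so the next step gives (m, d) = (30, 5) again — its k=1 value — and the period has length 2.

[30; 12, 60]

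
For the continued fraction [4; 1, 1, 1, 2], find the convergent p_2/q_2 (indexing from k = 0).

9/2

Using pₖ = aₖpₖ₋₁ + pₖ₋₂, qₖ = aₖqₖ₋₁ + qₖ₋₂ (with p₋₁=1, p₋₂=0, q₋₁=0, q₋₂=1):
  k=0: a=4, p=4, q=1
  k=1: a=1, p=5, q=1
  k=2: a=1, p=9, q=2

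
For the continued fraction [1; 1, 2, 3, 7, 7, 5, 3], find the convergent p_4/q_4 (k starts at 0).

Using pₖ = aₖpₖ₋₁ + pₖ₋₂, qₖ = aₖqₖ₋₁ + qₖ₋₂ (with p₋₁=1, p₋₂=0, q₋₁=0, q₋₂=1):
  k=0: a=1, p=1, q=1
  k=1: a=1, p=2, q=1
  k=2: a=2, p=5, q=3
  k=3: a=3, p=17, q=10
  k=4: a=7, p=124, q=73

124/73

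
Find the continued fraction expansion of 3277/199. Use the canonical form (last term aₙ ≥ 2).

[16; 2, 7, 6, 2]

3277 = 16*199 + 93
199 = 2*93 + 13
93 = 7*13 + 2
13 = 6*2 + 1
2 = 2*1 + 0  (stop)
So 3277/199 = [16; 2, 7, 6, 2].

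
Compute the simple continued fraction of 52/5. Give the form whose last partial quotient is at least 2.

[10; 2, 2]

52 = 10·5 + 2
5 = 2·2 + 1
2 = 2·1 + 0  (stop)
So 52/5 = [10; 2, 2].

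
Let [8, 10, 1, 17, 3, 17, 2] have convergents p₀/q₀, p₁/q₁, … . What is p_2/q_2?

89/11

Using pₖ = aₖpₖ₋₁ + pₖ₋₂, qₖ = aₖqₖ₋₁ + qₖ₋₂ (with p₋₁=1, p₋₂=0, q₋₁=0, q₋₂=1):
  k=0: a=8, p=8, q=1
  k=1: a=10, p=81, q=10
  k=2: a=1, p=89, q=11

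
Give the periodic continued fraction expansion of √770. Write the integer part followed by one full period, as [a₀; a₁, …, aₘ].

a₀ = ⌊√770⌋ = 27.
With m₀=0, d₀=1 and mₖ₊₁ = dₖaₖ − mₖ, dₖ₊₁ = (n − mₖ₊₁²)/dₖ, aₖ₊₁ = ⌊(a₀+mₖ₊₁)/dₖ₊₁⌋:
  k=1: m=27, d=41, a=1
  k=2: m=14, d=14, a=2
  k=3: m=14, d=41, a=1
  k=4: m=27, d=1, a=54
d=1 and a=2a₀=54 at k=4, so the next step gives (m, d) = (27, 41) again — its k=1 value — and the period has length 4.

[27; 1, 2, 1, 54]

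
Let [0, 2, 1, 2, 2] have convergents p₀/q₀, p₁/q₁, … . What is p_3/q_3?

Using pₖ = aₖpₖ₋₁ + pₖ₋₂, qₖ = aₖqₖ₋₁ + qₖ₋₂ (with p₋₁=1, p₋₂=0, q₋₁=0, q₋₂=1):
  k=0: a=0, p=0, q=1
  k=1: a=2, p=1, q=2
  k=2: a=1, p=1, q=3
  k=3: a=2, p=3, q=8

3/8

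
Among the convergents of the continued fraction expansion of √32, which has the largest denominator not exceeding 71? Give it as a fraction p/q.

√32 = [5; 1, 1, 1, 10, …] (period length 4).
Convergents:
  p_0/q_0 = 5/1
  p_1/q_1 = 6/1
  p_2/q_2 = 11/2
  p_3/q_3 = 17/3
  p_4/q_4 = 181/32
  p_5/q_5 = 198/35
  p_6/q_6 = 379/67
  p_7/q_7 = 577/102
q_6 = 67 ≤ 71 < 102 = q_7, so the answer is 379/67.

379/67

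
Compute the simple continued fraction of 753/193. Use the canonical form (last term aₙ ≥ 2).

[3; 1, 9, 6, 3]

753 = 3*193 + 174
193 = 1*174 + 19
174 = 9*19 + 3
19 = 6*3 + 1
3 = 3*1 + 0  (stop)
So 753/193 = [3; 1, 9, 6, 3].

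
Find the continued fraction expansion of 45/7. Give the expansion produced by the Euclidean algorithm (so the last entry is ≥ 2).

[6; 2, 3]

45 = 6×7 + 3
7 = 2×3 + 1
3 = 3×1 + 0  (stop)
So 45/7 = [6; 2, 3].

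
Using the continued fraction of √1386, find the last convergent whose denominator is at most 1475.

√1386 = [37; 4, 2, 1, 2, 1, 2, 4, 74, …] (period length 8).
Convergents:
  p_0/q_0 = 37/1
  p_1/q_1 = 149/4
  p_2/q_2 = 335/9
  p_3/q_3 = 484/13
  p_4/q_4 = 1303/35
  p_5/q_5 = 1787/48
  p_6/q_6 = 4877/131
  p_7/q_7 = 21295/572
  p_8/q_8 = 1580707/42459
q_7 = 572 ≤ 1475 < 42459 = q_8, so the answer is 21295/572.

21295/572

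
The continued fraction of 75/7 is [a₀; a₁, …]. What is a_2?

2

75 = 10·7 + 5   →  a_0 = 10
7 = 1·5 + 2   →  a_1 = 1
5 = 2·2 + 1   →  a_2 = 2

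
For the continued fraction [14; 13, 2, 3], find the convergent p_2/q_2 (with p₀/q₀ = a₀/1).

380/27

Using pₖ = aₖpₖ₋₁ + pₖ₋₂, qₖ = aₖqₖ₋₁ + qₖ₋₂ (with p₋₁=1, p₋₂=0, q₋₁=0, q₋₂=1):
  k=0: a=14, p=14, q=1
  k=1: a=13, p=183, q=13
  k=2: a=2, p=380, q=27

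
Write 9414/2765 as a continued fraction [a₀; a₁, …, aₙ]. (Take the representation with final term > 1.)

[3; 2, 2, 8, 9, 3, 2]

9414 = 3×2765 + 1119
2765 = 2×1119 + 527
1119 = 2×527 + 65
527 = 8×65 + 7
65 = 9×7 + 2
7 = 3×2 + 1
2 = 2×1 + 0  (stop)
So 9414/2765 = [3; 2, 2, 8, 9, 3, 2].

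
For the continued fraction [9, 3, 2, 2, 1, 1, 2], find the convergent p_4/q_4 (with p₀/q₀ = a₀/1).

Using pₖ = aₖpₖ₋₁ + pₖ₋₂, qₖ = aₖqₖ₋₁ + qₖ₋₂ (with p₋₁=1, p₋₂=0, q₋₁=0, q₋₂=1):
  k=0: a=9, p=9, q=1
  k=1: a=3, p=28, q=3
  k=2: a=2, p=65, q=7
  k=3: a=2, p=158, q=17
  k=4: a=1, p=223, q=24

223/24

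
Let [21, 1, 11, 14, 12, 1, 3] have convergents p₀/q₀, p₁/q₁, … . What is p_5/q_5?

48415/2209

Using pₖ = aₖpₖ₋₁ + pₖ₋₂, qₖ = aₖqₖ₋₁ + qₖ₋₂ (with p₋₁=1, p₋₂=0, q₋₁=0, q₋₂=1):
  k=0: a=21, p=21, q=1
  k=1: a=1, p=22, q=1
  k=2: a=11, p=263, q=12
  k=3: a=14, p=3704, q=169
  k=4: a=12, p=44711, q=2040
  k=5: a=1, p=48415, q=2209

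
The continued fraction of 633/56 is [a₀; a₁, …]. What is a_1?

3

633 = 11·56 + 17   →  a_0 = 11
56 = 3·17 + 5   →  a_1 = 3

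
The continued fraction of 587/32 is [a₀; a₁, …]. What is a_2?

587 = 18·32 + 11   →  a_0 = 18
32 = 2·11 + 10   →  a_1 = 2
11 = 1·10 + 1   →  a_2 = 1

1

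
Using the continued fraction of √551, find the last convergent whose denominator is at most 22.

446/19

√551 = [23; 2, 8, 1, 8, 2, 46, …] (period length 6).
Convergents:
  p_0/q_0 = 23/1
  p_1/q_1 = 47/2
  p_2/q_2 = 399/17
  p_3/q_3 = 446/19
  p_4/q_4 = 3967/169
q_3 = 19 ≤ 22 < 169 = q_4, so the answer is 446/19.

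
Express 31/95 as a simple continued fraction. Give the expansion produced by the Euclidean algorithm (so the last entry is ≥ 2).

[0; 3, 15, 2]

31 = 0·95 + 31
95 = 3·31 + 2
31 = 15·2 + 1
2 = 2·1 + 0  (stop)
So 31/95 = [0; 3, 15, 2].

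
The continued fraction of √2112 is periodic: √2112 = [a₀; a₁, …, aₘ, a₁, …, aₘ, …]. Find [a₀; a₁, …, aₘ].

[45; 1, 21, 1, 90]

a₀ = ⌊√2112⌋ = 45.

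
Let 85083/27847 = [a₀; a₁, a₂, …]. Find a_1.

85083 = 3·27847 + 1542   →  a_0 = 3
27847 = 18·1542 + 91   →  a_1 = 18

18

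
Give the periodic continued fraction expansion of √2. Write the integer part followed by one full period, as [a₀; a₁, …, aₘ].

[1; 2]

a₀ = ⌊√2⌋ = 1.
With m₀=0, d₀=1 and mₖ₊₁ = dₖaₖ − mₖ, dₖ₊₁ = (n − mₖ₊₁²)/dₖ, aₖ₊₁ = ⌊(a₀+mₖ₊₁)/dₖ₊₁⌋:
  k=1: m=1, d=1, a=2
d=1 and a=2a₀=2 at k=1, so the next step gives (m, d) = (1, 1) again — its k=1 value — and the period has length 1.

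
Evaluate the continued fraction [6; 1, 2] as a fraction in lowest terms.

Using pₖ = aₖpₖ₋₁ + pₖ₋₂ and qₖ = aₖqₖ₋₁ + qₖ₋₂:
  k=0: a=6, p=6, q=1
  k=1: a=1, p=7, q=1
  k=2: a=2, p=20, q=3

20/3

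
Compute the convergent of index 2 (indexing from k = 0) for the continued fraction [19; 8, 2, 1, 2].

Using pₖ = aₖpₖ₋₁ + pₖ₋₂, qₖ = aₖqₖ₋₁ + qₖ₋₂ (with p₋₁=1, p₋₂=0, q₋₁=0, q₋₂=1):
  k=0: a=19, p=19, q=1
  k=1: a=8, p=153, q=8
  k=2: a=2, p=325, q=17

325/17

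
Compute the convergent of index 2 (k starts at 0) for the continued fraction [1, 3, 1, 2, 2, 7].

Using pₖ = aₖpₖ₋₁ + pₖ₋₂, qₖ = aₖqₖ₋₁ + qₖ₋₂ (with p₋₁=1, p₋₂=0, q₋₁=0, q₋₂=1):
  k=0: a=1, p=1, q=1
  k=1: a=3, p=4, q=3
  k=2: a=1, p=5, q=4

5/4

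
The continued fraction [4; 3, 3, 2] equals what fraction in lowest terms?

99/23

Fold from the inside: start with 2/1.
  3 + 1/2 = 7/2
  3 + 2/7 = 23/7
  4 + 7/23 = 99/23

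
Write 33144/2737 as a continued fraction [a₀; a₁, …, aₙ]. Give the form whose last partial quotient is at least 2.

[12; 9, 8, 9, 4]

33144 = 12·2737 + 300
2737 = 9·300 + 37
300 = 8·37 + 4
37 = 9·4 + 1
4 = 4·1 + 0  (stop)
So 33144/2737 = [12; 9, 8, 9, 4].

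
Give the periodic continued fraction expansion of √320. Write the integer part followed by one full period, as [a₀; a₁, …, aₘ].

[17; 1, 7, 1, 34]

a₀ = ⌊√320⌋ = 17.
With m₀=0, d₀=1 and mₖ₊₁ = dₖaₖ − mₖ, dₖ₊₁ = (n − mₖ₊₁²)/dₖ, aₖ₊₁ = ⌊(a₀+mₖ₊₁)/dₖ₊₁⌋:
  k=1: m=17, d=31, a=1
  k=2: m=14, d=4, a=7
  k=3: m=14, d=31, a=1
  k=4: m=17, d=1, a=34
d=1 and a=2a₀=34 at k=4, so the next step gives (m, d) = (17, 31) again — its k=1 value — and the period has length 4.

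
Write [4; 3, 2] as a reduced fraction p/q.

30/7

Using pₖ = aₖpₖ₋₁ + pₖ₋₂ and qₖ = aₖqₖ₋₁ + qₖ₋₂:
  k=0: a=4, p=4, q=1
  k=1: a=3, p=13, q=3
  k=2: a=2, p=30, q=7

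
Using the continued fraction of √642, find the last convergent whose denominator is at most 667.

√642 = [25; 2, 1, 24, 1, 2, 50, …] (period length 6).
Convergents:
  p_0/q_0 = 25/1
  p_1/q_1 = 51/2
  p_2/q_2 = 76/3
  p_3/q_3 = 1875/74
  p_4/q_4 = 1951/77
  p_5/q_5 = 5777/228
  p_6/q_6 = 290801/11477
q_5 = 228 ≤ 667 < 11477 = q_6, so the answer is 5777/228.

5777/228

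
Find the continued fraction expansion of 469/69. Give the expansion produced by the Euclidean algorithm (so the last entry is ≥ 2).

[6; 1, 3, 1, 13]

469 = 6*69 + 55
69 = 1*55 + 14
55 = 3*14 + 13
14 = 1*13 + 1
13 = 13*1 + 0  (stop)
So 469/69 = [6; 1, 3, 1, 13].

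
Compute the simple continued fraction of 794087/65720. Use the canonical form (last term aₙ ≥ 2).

[12; 12, 15, 3, 3, 17, 2]

794087 = 12*65720 + 5447
65720 = 12*5447 + 356
5447 = 15*356 + 107
356 = 3*107 + 35
107 = 3*35 + 2
35 = 17*2 + 1
2 = 2*1 + 0  (stop)
So 794087/65720 = [12; 12, 15, 3, 3, 17, 2].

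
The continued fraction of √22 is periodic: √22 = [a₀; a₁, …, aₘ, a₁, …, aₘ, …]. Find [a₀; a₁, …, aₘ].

a₀ = ⌊√22⌋ = 4.

[4; 1, 2, 4, 2, 1, 8]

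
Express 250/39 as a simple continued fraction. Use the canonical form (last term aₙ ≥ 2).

250 = 6×39 + 16
39 = 2×16 + 7
16 = 2×7 + 2
7 = 3×2 + 1
2 = 2×1 + 0  (stop)
So 250/39 = [6; 2, 2, 3, 2].

[6; 2, 2, 3, 2]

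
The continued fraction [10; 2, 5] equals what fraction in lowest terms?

115/11

Using pₖ = aₖpₖ₋₁ + pₖ₋₂ and qₖ = aₖqₖ₋₁ + qₖ₋₂:
  k=0: a=10, p=10, q=1
  k=1: a=2, p=21, q=2
  k=2: a=5, p=115, q=11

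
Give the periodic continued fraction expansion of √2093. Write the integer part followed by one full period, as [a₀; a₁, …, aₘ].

a₀ = ⌊√2093⌋ = 45.
With m₀=0, d₀=1 and mₖ₊₁ = dₖaₖ − mₖ, dₖ₊₁ = (n − mₖ₊₁²)/dₖ, aₖ₊₁ = ⌊(a₀+mₖ₊₁)/dₖ₊₁⌋:
  k=1: m=45, d=68, a=1
  k=2: m=23, d=23, a=2
  k=3: m=23, d=68, a=1
  k=4: m=45, d=1, a=90
d=1 and a=2a₀=90 at k=4, so the next step gives (m, d) = (45, 68) again — its k=1 value — and the period has length 4.

[45; 1, 2, 1, 90]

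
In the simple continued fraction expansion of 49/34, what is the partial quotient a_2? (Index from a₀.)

3

49 = 1·34 + 15   →  a_0 = 1
34 = 2·15 + 4   →  a_1 = 2
15 = 3·4 + 3   →  a_2 = 3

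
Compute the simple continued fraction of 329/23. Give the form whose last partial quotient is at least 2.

[14; 3, 3, 2]

329 = 14×23 + 7
23 = 3×7 + 2
7 = 3×2 + 1
2 = 2×1 + 0  (stop)
So 329/23 = [14; 3, 3, 2].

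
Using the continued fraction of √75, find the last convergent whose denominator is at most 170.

√75 = [8; 1, 1, 1, 16, …] (period length 4).
Convergents:
  p_0/q_0 = 8/1
  p_1/q_1 = 9/1
  p_2/q_2 = 17/2
  p_3/q_3 = 26/3
  p_4/q_4 = 433/50
  p_5/q_5 = 459/53
  p_6/q_6 = 892/103
  p_7/q_7 = 1351/156
  p_8/q_8 = 22508/2599
q_7 = 156 ≤ 170 < 2599 = q_8, so the answer is 1351/156.

1351/156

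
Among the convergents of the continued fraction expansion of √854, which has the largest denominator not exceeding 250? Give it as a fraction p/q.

3010/103

√854 = [29; 4, 2, 11, 4, 11, 2, 4, 58, …] (period length 8).
Convergents:
  p_0/q_0 = 29/1
  p_1/q_1 = 117/4
  p_2/q_2 = 263/9
  p_3/q_3 = 3010/103
  p_4/q_4 = 12303/421
q_3 = 103 ≤ 250 < 421 = q_4, so the answer is 3010/103.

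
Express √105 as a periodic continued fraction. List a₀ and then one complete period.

a₀ = ⌊√105⌋ = 10.
With m₀=0, d₀=1 and mₖ₊₁ = dₖaₖ − mₖ, dₖ₊₁ = (n − mₖ₊₁²)/dₖ, aₖ₊₁ = ⌊(a₀+mₖ₊₁)/dₖ₊₁⌋:
  k=1: m=10, d=5, a=4
  k=2: m=10, d=1, a=20
d=1 and a=2a₀=20 at k=2, so the next step gives (m, d) = (10, 5) again — its k=1 value — and the period has length 2.

[10; 4, 20]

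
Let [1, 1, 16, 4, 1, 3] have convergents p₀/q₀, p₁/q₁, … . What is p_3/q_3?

134/69

Using pₖ = aₖpₖ₋₁ + pₖ₋₂, qₖ = aₖqₖ₋₁ + qₖ₋₂ (with p₋₁=1, p₋₂=0, q₋₁=0, q₋₂=1):
  k=0: a=1, p=1, q=1
  k=1: a=1, p=2, q=1
  k=2: a=16, p=33, q=17
  k=3: a=4, p=134, q=69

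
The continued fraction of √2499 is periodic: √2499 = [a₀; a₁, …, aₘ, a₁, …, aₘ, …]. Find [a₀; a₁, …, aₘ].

a₀ = ⌊√2499⌋ = 49.
With m₀=0, d₀=1 and mₖ₊₁ = dₖaₖ − mₖ, dₖ₊₁ = (n − mₖ₊₁²)/dₖ, aₖ₊₁ = ⌊(a₀+mₖ₊₁)/dₖ₊₁⌋:
  k=1: m=49, d=98, a=1
  k=2: m=49, d=1, a=98
d=1 and a=2a₀=98 at k=2, so the next step gives (m, d) = (49, 98) again — its k=1 value — and the period has length 2.

[49; 1, 98]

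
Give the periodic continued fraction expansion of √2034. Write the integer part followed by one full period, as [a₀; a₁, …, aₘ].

a₀ = ⌊√2034⌋ = 45.
With m₀=0, d₀=1 and mₖ₊₁ = dₖaₖ − mₖ, dₖ₊₁ = (n − mₖ₊₁²)/dₖ, aₖ₊₁ = ⌊(a₀+mₖ₊₁)/dₖ₊₁⌋:
  k=1: m=45, d=9, a=10
  k=2: m=45, d=1, a=90
d=1 and a=2a₀=90 at k=2, so the next step gives (m, d) = (45, 9) again — its k=1 value — and the period has length 2.

[45; 10, 90]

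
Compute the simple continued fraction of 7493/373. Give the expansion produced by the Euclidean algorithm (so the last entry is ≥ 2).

[20; 11, 3, 3, 3]

7493 = 20·373 + 33
373 = 11·33 + 10
33 = 3·10 + 3
10 = 3·3 + 1
3 = 3·1 + 0  (stop)
So 7493/373 = [20; 11, 3, 3, 3].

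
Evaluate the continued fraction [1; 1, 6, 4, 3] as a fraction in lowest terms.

Fold from the inside: start with 3/1.
  4 + 1/3 = 13/3
  6 + 3/13 = 81/13
  1 + 13/81 = 94/81
  1 + 81/94 = 175/94

175/94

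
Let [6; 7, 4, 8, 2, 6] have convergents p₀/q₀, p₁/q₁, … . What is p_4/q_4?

Using pₖ = aₖpₖ₋₁ + pₖ₋₂, qₖ = aₖqₖ₋₁ + qₖ₋₂ (with p₋₁=1, p₋₂=0, q₋₁=0, q₋₂=1):
  k=0: a=6, p=6, q=1
  k=1: a=7, p=43, q=7
  k=2: a=4, p=178, q=29
  k=3: a=8, p=1467, q=239
  k=4: a=2, p=3112, q=507

3112/507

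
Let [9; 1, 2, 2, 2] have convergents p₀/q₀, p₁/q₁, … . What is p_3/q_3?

68/7

Using pₖ = aₖpₖ₋₁ + pₖ₋₂, qₖ = aₖqₖ₋₁ + qₖ₋₂ (with p₋₁=1, p₋₂=0, q₋₁=0, q₋₂=1):
  k=0: a=9, p=9, q=1
  k=1: a=1, p=10, q=1
  k=2: a=2, p=29, q=3
  k=3: a=2, p=68, q=7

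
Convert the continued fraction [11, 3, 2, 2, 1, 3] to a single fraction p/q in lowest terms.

Using pₖ = aₖpₖ₋₁ + pₖ₋₂ and qₖ = aₖqₖ₋₁ + qₖ₋₂:
  k=0: a=11, p=11, q=1
  k=1: a=3, p=34, q=3
  k=2: a=2, p=79, q=7
  k=3: a=2, p=192, q=17
  k=4: a=1, p=271, q=24
  k=5: a=3, p=1005, q=89

1005/89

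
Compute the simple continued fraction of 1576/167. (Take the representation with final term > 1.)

[9; 2, 3, 2, 10]

1576 = 9*167 + 73
167 = 2*73 + 21
73 = 3*21 + 10
21 = 2*10 + 1
10 = 10*1 + 0  (stop)
So 1576/167 = [9; 2, 3, 2, 10].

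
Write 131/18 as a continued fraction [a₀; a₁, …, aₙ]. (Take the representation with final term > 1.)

[7; 3, 1, 1, 2]

131 = 7·18 + 5
18 = 3·5 + 3
5 = 1·3 + 2
3 = 1·2 + 1
2 = 2·1 + 0  (stop)
So 131/18 = [7; 3, 1, 1, 2].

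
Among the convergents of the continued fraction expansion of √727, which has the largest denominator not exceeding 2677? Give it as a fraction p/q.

√727 = [26; 1, 25, 1, 52, …] (period length 4).
Convergents:
  p_0/q_0 = 26/1
  p_1/q_1 = 27/1
  p_2/q_2 = 701/26
  p_3/q_3 = 728/27
  p_4/q_4 = 38557/1430
  p_5/q_5 = 39285/1457
  p_6/q_6 = 1020682/37855
q_5 = 1457 ≤ 2677 < 37855 = q_6, so the answer is 39285/1457.

39285/1457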